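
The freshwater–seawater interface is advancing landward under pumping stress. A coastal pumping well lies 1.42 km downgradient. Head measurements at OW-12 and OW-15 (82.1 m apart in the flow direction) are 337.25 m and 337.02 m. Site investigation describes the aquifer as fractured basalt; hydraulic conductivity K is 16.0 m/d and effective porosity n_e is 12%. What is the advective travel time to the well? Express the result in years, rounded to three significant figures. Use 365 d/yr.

Hydraulic gradient i = (337.25 − 337.02) / 82.1 = 0.23 / 82.1 = 0.002801
Specific discharge q = 16.0 × 0.002801 = 0.04482 m/d
Seepage velocity v = q / n = 0.04482 / 0.12 = 0.3735 m/d
L = 1.42 km = 1420 m
t = L / v = 1420 / 0.3735 = 3802 d
   = 3802 / 365 = 10.4 yr

10.4 years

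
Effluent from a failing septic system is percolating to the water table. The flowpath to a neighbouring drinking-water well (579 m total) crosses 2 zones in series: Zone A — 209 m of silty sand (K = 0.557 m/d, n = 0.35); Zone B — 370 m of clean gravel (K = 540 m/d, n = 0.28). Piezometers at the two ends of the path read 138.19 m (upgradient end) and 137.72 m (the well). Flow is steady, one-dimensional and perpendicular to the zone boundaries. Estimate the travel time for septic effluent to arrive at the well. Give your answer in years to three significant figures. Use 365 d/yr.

387 years

Total head drop ΔH = 138.19 − 137.72 = 0.47 m
Steady 1-D flow in series ⇒ the Darcy flux q is identical in every zone and the zone head losses add (resistances L/K in series).
Σ(L/K) = 209/0.557 + 370/540 = 375.2 + 0.6852 = 375.9 d
q = ΔH / Σ(L/K) = 0.47 / 375.9 = 0.001250 m/d (same in every zone)
Zone A: v = q/n = 0.001250/0.35 = 0.003572 m/d → t_A = 209/0.003572 = 58510 d
Zone B: v = q/n = 0.001250/0.28 = 0.004465 m/d → t_B = 370/0.004465 = 82860 d
Total t = 58510 + 82860 = 141400 d
   = 141400 / 365 = 387 yr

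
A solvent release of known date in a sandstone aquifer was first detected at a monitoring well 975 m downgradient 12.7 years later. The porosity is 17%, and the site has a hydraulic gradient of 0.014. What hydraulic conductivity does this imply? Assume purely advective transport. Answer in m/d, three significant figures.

t = 12.7 years = 4636 d
v = L / t = 975 / 4636 = 0.2103 m/d
K = v · n / i = 0.2103 × 0.17 / 0.014 = 2.55 m/d

2.55 m/d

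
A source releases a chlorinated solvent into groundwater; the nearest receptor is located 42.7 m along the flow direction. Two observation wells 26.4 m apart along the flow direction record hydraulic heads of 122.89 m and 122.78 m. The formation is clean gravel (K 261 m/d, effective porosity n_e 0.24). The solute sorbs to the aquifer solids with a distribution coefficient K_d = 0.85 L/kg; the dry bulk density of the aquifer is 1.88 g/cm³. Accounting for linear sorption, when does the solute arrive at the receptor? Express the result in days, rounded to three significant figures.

Hydraulic gradient i = (122.89 − 122.78) / 26.4 = 0.11 / 26.4 = 0.004167
Darcy flux q = K·i = 261 × 0.004167 = 1.088 m/d
Average linear velocity = 1.088 / 0.24 = 4.531 m/d
Retardation R = 1 + ρ_b·K_d/n = 1 + 1.88×0.85/0.24 = 7.658
Contaminant velocity v_c = v/R = 4.531/7.658 = 0.5917 m/d
t = L/v_c = 42.7/0.5917 = 72.17 d

72.2 days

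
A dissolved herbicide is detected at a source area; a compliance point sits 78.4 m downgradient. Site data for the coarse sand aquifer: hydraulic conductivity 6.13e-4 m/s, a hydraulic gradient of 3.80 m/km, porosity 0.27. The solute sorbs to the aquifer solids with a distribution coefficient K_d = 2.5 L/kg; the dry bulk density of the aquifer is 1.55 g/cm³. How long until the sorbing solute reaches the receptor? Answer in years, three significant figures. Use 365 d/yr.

K = 6.13e-4 m/s × 86400 s/d = 52.96 m/d
Specific discharge q = 52.96 × 0.0038 = 0.2013 m/d
Seepage velocity v = q / n = 0.2013 / 0.27 = 0.7454 m/d
Retardation R = 1 + ρ_b·K_d/n = 1 + 1.55×2.5/0.27 = 15.35
Contaminant velocity v_c = v/R = 0.7454/15.35 = 0.04855 m/d
t = L/v_c = 78.4/0.04855 = 1615 d
   = 1615/365 = 4.42 yr

4.42 years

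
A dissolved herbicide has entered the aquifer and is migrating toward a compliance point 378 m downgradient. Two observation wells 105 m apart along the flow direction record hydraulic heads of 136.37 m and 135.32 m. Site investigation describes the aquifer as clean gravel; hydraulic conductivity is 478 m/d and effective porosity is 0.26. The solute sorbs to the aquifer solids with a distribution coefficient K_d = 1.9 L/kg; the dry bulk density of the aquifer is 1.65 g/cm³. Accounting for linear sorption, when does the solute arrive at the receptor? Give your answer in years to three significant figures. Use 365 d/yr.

0.736 years

Hydraulic gradient i = (136.37 − 135.32) / 105 = 1.05 / 105 = 0.01000
Darcy flux q = K·i = 478 × 0.01000 = 4.780 m/d
Seepage velocity v = q / n = 4.780 / 0.26 = 18.38 m/d
Retardation R = 1 + ρ_b·K_d/n = 1 + 1.65×1.9/0.26 = 13.06
Contaminant velocity v_c = v/R = 18.38/13.06 = 1.408 m/d
t = L/v_c = 378/1.408 = 268.5 d
   = 268.5/365 = 0.736 yr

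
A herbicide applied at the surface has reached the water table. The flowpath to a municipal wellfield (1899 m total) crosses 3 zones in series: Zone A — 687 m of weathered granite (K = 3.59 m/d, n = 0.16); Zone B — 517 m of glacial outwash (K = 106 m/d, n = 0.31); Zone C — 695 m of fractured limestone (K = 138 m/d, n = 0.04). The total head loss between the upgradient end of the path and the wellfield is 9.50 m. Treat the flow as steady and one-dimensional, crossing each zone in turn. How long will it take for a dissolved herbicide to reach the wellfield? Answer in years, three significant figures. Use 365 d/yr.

Steady 1-D flow in series ⇒ the Darcy flux q is identical in every zone and the zone head losses add (resistances L/K in series).
Σ(L/K) = 687/3.59 + 517/106 + 695/138 = 191.4 + 4.877 + 5.036 = 201.3 d
q = ΔH / Σ(L/K) = 9.50 / 201.3 = 0.04720 m/d (same in every zone)
Zone A: v = q/n = 0.04720/0.16 = 0.2950 m/d → t_A = 687/0.2950 = 2329 d
Zone B: v = q/n = 0.04720/0.31 = 0.1523 m/d → t_B = 517/0.1523 = 3396 d
Zone C: v = q/n = 0.04720/0.04 = 1.180 m/d → t_C = 695/1.180 = 589.0 d
Total t = 2329 + 3396 + 589.0 = 6314 d
   = 6314 / 365 = 17.3 yr

17.3 years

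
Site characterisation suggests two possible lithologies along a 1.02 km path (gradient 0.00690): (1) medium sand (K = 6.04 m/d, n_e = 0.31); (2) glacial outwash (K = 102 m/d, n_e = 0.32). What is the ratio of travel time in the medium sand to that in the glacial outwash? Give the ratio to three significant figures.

16.4

Unit 1 (medium sand): v = 6.04×0.0069/0.31 = 0.1344 m/d, t = 1020/0.1344 = 7587 d
Unit 2 (glacial outwash): v = 102×0.0069/0.32 = 2.199 m/d, t = 1020/2.199 = 463.8 d
t(medium sand) / t(glacial outwash) = 7587/463.8 = 16.4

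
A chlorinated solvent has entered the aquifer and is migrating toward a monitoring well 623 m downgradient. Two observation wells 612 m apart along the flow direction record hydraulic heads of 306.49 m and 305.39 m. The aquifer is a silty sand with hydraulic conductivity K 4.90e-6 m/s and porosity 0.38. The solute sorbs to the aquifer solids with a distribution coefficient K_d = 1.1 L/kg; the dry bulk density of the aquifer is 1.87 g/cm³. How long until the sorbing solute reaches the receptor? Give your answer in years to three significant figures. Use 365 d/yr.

5470 years

Hydraulic gradient i = (306.49 − 305.39) / 612 = 1.10 / 612 = 0.001797
K = 4.90e-6 m/s × 86400 s/d = 0.4234 m/d
q = Ki = 0.4234 × 0.001797 = 7.609e-4 m/d
v_s = q/n_e = 7.609e-4/0.38 = 0.002002 m/d
Retardation R = 1 + ρ_b·K_d/n = 1 + 1.87×1.1/0.38 = 6.413
Contaminant velocity v_c = v/R = 0.002002/6.413 = 3.122e-4 m/d
t = L/v_c = 623/3.122e-4 = 1.995e6 d
   = 1.995e6/365 = 5470 yr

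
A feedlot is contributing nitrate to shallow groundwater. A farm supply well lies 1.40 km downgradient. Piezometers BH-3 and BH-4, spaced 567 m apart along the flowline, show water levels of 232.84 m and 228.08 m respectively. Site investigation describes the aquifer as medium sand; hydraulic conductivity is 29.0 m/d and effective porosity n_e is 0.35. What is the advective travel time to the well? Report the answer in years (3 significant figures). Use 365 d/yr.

Hydraulic gradient i = (232.84 − 228.08) / 567 = 4.76 / 567 = 0.008395
Specific discharge q = 29.0 × 0.008395 = 0.2435 m/d
v = Ki/n = 29.0·0.008395/0.35 = 0.6956 m/d
L = 1.40 km = 1400 m
t = L / v = 1400 / 0.6956 = 2013 d
   = 2013 / 365 = 5.51 yr

5.51 years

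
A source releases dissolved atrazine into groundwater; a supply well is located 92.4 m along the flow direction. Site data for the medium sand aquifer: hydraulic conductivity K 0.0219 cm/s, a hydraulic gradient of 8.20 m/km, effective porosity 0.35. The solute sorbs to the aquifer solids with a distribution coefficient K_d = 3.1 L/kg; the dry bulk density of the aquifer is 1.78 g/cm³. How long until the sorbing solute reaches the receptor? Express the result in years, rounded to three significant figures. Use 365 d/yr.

9.57 years

K = 0.0219 cm/s × 864 = 18.92 m/d
q = Ki = 18.92 × 0.0082 = 0.1552 m/d
v = Ki/n = 18.92·0.0082/0.35 = 0.4433 m/d
Retardation R = 1 + ρ_b·K_d/n = 1 + 1.78×3.1/0.35 = 16.77
Contaminant velocity v_c = v/R = 0.4433/16.77 = 0.02644 m/d
t = L/v_c = 92.4/0.02644 = 3495 d
   = 3495/365 = 9.57 yr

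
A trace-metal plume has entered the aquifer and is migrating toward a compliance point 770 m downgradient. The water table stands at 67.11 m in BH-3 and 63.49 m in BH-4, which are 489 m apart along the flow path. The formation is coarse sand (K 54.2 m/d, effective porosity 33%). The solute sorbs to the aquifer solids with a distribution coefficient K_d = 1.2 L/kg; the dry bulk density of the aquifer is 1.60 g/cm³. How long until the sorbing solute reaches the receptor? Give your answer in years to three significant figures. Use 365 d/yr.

Hydraulic gradient i = (67.11 − 63.49) / 489 = 3.62 / 489 = 0.007403
q = Ki = 54.2 × 0.007403 = 0.4012 m/d
v = Ki/n = 54.2·0.007403/0.33 = 1.216 m/d
Retardation R = 1 + ρ_b·K_d/n = 1 + 1.60×1.2/0.33 = 6.818
Contaminant velocity v_c = v/R = 1.216/6.818 = 0.1783 m/d
t = L/v_c = 770/0.1783 = 4318 d
   = 4318/365 = 11.8 yr

11.8 years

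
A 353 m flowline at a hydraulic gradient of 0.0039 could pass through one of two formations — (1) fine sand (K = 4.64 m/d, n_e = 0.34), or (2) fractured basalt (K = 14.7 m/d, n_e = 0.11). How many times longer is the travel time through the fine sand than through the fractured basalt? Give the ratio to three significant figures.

9.79

Unit 1 (fine sand): v = 4.64×0.0039/0.34 = 0.05322 m/d, t = 353/0.05322 = 6632 d
Unit 2 (fractured basalt): v = 14.7×0.0039/0.11 = 0.5212 m/d, t = 353/0.5212 = 677.3 d
t(fine sand) / t(fractured basalt) = 6632/677.3 = 9.79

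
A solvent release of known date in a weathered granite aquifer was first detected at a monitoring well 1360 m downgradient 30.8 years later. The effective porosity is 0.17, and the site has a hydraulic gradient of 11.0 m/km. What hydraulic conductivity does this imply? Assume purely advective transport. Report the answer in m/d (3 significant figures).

t = 30.8 years = 11240 d
v = L / t = 1360 / 11240 = 0.1210 m/d
K = v · n / i = 0.1210 × 0.17 / 0.011 = 1.87 m/d

1.87 m/d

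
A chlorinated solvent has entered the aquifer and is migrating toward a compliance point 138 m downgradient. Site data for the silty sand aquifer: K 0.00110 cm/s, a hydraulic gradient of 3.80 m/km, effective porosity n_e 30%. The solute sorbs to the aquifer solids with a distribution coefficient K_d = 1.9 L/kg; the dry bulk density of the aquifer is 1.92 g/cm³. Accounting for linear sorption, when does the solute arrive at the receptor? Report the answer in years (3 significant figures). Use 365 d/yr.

413 years

K = 0.00110 cm/s × 864 = 0.9504 m/d
q = Ki = 0.9504 × 0.0038 = 0.003612 m/d
Seepage velocity v = q / n = 0.003612 / 0.30 = 0.01204 m/d
Retardation R = 1 + ρ_b·K_d/n = 1 + 1.92×1.9/0.30 = 13.16
Contaminant velocity v_c = v/R = 0.01204/13.16 = 9.148e-4 m/d
t = L/v_c = 138/9.148e-4 = 150900 d
   = 150900/365 = 413 yr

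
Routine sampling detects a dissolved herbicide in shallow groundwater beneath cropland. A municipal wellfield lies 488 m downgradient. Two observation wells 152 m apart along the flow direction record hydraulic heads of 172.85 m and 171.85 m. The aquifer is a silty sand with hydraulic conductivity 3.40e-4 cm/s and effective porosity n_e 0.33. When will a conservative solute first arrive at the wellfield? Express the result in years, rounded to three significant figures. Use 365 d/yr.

Hydraulic gradient i = (172.85 − 171.85) / 152 = 1.00 / 152 = 0.006579
K = 3.40e-4 cm/s × 864 = 0.2938 m/d
Darcy flux q = K·i = 0.2938 × 0.006579 = 0.001933 m/d
Average linear velocity = 0.001933 / 0.33 = 0.005856 m/d
t = L / v = 488 / 0.005856 = 83330 d
   = 83330 / 365 = 228 yr

228 years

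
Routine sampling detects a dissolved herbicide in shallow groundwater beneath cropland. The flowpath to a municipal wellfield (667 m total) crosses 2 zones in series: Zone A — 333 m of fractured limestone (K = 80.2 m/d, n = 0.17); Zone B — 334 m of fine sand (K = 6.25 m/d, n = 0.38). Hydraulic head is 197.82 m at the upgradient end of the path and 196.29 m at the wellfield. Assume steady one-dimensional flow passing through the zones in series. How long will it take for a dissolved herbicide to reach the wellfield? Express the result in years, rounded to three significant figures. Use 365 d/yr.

Total head drop ΔH = 197.82 − 196.29 = 1.53 m
Steady 1-D flow in series ⇒ the Darcy flux q is identical in every zone and the zone head losses add (resistances L/K in series).
Σ(L/K) = 333/80.2 + 334/6.25 = 4.152 + 53.44 = 57.59 d
q = ΔH / Σ(L/K) = 1.53 / 57.59 = 0.02657 m/d (same in every zone)
Zone A: v = q/n = 0.02657/0.17 = 0.1563 m/d → t_A = 333/0.1563 = 2131 d
Zone B: v = q/n = 0.02657/0.38 = 0.06991 m/d → t_B = 334/0.06991 = 4778 d
Total t = 2131 + 4778 = 6908 d
   = 6908 / 365 = 18.9 yr

18.9 years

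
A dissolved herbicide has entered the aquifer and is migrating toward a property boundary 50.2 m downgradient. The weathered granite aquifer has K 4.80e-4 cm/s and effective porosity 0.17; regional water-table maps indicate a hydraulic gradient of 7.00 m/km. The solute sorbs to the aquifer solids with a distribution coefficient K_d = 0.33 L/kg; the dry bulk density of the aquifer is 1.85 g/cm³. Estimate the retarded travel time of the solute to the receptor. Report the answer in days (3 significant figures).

13500 days

K = 4.80e-4 cm/s × 864 = 0.4147 m/d
Specific discharge q = 0.4147 × 0.0070 = 0.002903 m/d
v = Ki/n = 0.4147·0.0070/0.17 = 0.01708 m/d
Retardation R = 1 + ρ_b·K_d/n = 1 + 1.85×0.33/0.17 = 4.591
Contaminant velocity v_c = v/R = 0.01708/4.591 = 0.003719 m/d
t = L/v_c = 50.2/0.003719 = 13500 d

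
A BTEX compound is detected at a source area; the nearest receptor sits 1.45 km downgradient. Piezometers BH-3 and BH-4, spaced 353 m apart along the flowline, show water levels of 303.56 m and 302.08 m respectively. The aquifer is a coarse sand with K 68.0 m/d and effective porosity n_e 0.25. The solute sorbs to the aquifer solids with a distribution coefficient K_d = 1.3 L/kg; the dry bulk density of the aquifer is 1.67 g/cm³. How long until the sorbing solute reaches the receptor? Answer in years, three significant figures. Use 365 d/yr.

Hydraulic gradient i = (303.56 − 302.08) / 353 = 1.48 / 353 = 0.004193
q = Ki = 68.0 × 0.004193 = 0.2851 m/d
v_s = q/n_e = 0.2851/0.25 = 1.140 m/d
Retardation R = 1 + ρ_b·K_d/n = 1 + 1.67×1.3/0.25 = 9.684
Contaminant velocity v_c = v/R = 1.140/9.684 = 0.1178 m/d
L = 1.45 km = 1450 m
t = L/v_c = 1450/0.1178 = 12310 d
   = 12310/365 = 33.7 yr

33.7 years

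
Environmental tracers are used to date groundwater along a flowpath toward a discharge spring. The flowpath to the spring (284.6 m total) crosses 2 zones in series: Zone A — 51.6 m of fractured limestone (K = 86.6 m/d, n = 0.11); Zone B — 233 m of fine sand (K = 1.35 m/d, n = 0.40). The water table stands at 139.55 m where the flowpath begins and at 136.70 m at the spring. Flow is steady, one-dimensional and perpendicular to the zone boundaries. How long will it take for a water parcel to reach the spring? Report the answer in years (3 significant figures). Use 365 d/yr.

Total head drop ΔH = 139.55 − 136.70 = 2.85 m
Continuity: the same q passes through each zone, so ΔH = q·Σ(L_j/K_j) — the zones act as resistances in series.
Σ(L/K) = 51.6/86.6 + 233/1.35 = 0.5958 + 172.6 = 173.2 d
q = ΔH / Σ(L/K) = 2.85 / 173.2 = 0.01646 m/d (same in every zone)
Zone A: v = q/n = 0.01646/0.11 = 0.1496 m/d → t_A = 51.6/0.1496 = 344.9 d
Zone B: v = q/n = 0.01646/0.40 = 0.04114 m/d → t_B = 233/0.04114 = 5664 d
Total t = 344.9 + 5664 = 6008 d
   = 6008 / 365 = 16.5 yr

16.5 years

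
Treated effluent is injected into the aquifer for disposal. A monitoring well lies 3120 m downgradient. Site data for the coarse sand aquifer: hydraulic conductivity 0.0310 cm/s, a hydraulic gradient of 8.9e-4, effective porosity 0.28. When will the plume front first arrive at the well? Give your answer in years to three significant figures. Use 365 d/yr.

100 years

K = 0.0310 cm/s × 864 = 26.78 m/d
Darcy flux q = K·i = 26.78 × 8.9e-4 = 0.02384 m/d
Seepage velocity v = q / n = 0.02384 / 0.28 = 0.08513 m/d
t = L / v = 3120 / 0.08513 = 36650 d
   = 36650 / 365 = 100 yr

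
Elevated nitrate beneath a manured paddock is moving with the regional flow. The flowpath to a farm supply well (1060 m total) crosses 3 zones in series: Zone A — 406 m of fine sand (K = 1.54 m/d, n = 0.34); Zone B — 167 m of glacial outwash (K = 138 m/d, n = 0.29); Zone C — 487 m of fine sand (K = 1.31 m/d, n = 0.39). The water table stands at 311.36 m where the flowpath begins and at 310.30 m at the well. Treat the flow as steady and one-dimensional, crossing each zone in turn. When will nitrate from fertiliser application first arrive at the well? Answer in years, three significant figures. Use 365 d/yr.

Total head drop ΔH = 311.36 − 310.30 = 1.06 m
Continuity: the same q passes through each zone, so ΔH = q·Σ(L_j/K_j) — the zones act as resistances in series.
Σ(L/K) = 406/1.54 + 167/138 + 487/1.31 = 263.6 + 1.210 + 371.8 = 636.6 d
q = ΔH / Σ(L/K) = 1.06 / 636.6 = 0.001665 m/d (same in every zone)
Zone A: v = q/n = 0.001665/0.34 = 0.004897 m/d → t_A = 406/0.004897 = 82900 d
Zone B: v = q/n = 0.001665/0.29 = 0.005742 m/d → t_B = 167/0.005742 = 29090 d
Zone C: v = q/n = 0.001665/0.39 = 0.004269 m/d → t_C = 487/0.004269 = 114100 d
Total t = 82900 + 29090 + 114100 = 226100 d
   = 226100 / 365 = 619 yr

619 years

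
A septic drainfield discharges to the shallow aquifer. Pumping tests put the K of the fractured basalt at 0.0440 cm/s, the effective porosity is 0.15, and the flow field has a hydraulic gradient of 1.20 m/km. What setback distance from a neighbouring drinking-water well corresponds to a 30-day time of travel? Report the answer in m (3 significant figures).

K = 0.0440 cm/s × 864 = 38.02 m/d
Specific discharge q = 38.02 × 0.0012 = 0.04562 m/d
Average linear velocity = 0.04562 / 0.15 = 0.3041 m/d
L = v × T = 0.3041 × 30 = 9.124 m

9.12 m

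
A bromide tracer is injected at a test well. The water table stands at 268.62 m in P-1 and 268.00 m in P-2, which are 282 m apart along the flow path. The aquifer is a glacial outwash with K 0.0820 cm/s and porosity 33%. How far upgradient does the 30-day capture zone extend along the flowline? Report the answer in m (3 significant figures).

14.2 m

Hydraulic gradient i = (268.62 − 268.00) / 282 = 0.62 / 282 = 0.002199
K = 0.0820 cm/s × 864 = 70.85 m/d
Darcy flux q = K·i = 70.85 × 0.002199 = 0.1558 m/d
Seepage velocity v = q / n = 0.1558 / 0.33 = 0.4720 m/d
L = v × T = 0.4720 × 30 = 14.16 m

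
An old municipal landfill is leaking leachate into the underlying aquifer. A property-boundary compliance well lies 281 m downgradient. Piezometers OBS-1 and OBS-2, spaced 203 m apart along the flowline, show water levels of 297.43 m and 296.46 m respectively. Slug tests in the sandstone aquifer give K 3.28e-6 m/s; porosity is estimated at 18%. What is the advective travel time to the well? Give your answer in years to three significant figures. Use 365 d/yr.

102 years

Hydraulic gradient i = (297.43 − 296.46) / 203 = 0.97 / 203 = 0.004778
K = 3.28e-6 m/s × 86400 s/d = 0.2834 m/d
Darcy flux q = K·i = 0.2834 × 0.004778 = 0.001354 m/d
v_s = q/n_e = 0.001354/0.18 = 0.007523 m/d
t = L / v = 281 / 0.007523 = 37350 d
   = 37350 / 365 = 102 yr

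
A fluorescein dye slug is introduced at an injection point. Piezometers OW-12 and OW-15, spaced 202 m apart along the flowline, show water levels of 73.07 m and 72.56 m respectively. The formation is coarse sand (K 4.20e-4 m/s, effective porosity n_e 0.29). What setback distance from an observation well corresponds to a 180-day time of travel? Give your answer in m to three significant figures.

56.9 m

Hydraulic gradient i = (73.07 − 72.56) / 202 = 0.51 / 202 = 0.002525
K = 4.20e-4 m/s × 86400 s/d = 36.29 m/d
Specific discharge q = 36.29 × 0.002525 = 0.09162 m/d
Seepage velocity v = q / n = 0.09162 / 0.29 = 0.3159 m/d
L = v × T = 0.3159 × 180 = 56.87 m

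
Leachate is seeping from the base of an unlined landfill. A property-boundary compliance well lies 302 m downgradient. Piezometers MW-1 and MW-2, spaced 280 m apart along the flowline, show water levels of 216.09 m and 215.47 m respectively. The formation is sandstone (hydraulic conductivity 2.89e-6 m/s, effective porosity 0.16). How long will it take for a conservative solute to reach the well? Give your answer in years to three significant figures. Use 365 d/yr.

239 years

Hydraulic gradient i = (216.09 − 215.47) / 280 = 0.62 / 280 = 0.002214
K = 2.89e-6 m/s × 86400 s/d = 0.2497 m/d
q = Ki = 0.2497 × 0.002214 = 5.529e-4 m/d
v_s = q/n_e = 5.529e-4/0.16 = 0.003456 m/d
t = L / v = 302 / 0.003456 = 87390 d
   = 87390 / 365 = 239 yr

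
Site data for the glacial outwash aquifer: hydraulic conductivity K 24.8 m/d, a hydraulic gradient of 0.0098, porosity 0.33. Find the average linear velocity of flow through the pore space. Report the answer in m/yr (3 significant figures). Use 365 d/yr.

269 m/yr

q = Ki = 24.8 × 0.0098 = 0.2430 m/d
v_s = q/n_e = 0.2430/0.33 = 0.7365 m/d
   = 0.7365 × 365 = 269 m/yr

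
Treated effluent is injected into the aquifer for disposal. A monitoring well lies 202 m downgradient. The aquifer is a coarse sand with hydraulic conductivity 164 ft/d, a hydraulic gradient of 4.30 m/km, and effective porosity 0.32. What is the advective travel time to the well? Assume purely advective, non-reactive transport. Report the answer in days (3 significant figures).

301 days

K = 164 ft/d × 0.3048 = 49.99 m/d
Darcy flux q = K·i = 49.99 × 0.0043 = 0.2149 m/d
Seepage velocity v = q / n = 0.2149 / 0.32 = 0.6717 m/d
t = L / v = 202 / 0.6717 = 300.7 d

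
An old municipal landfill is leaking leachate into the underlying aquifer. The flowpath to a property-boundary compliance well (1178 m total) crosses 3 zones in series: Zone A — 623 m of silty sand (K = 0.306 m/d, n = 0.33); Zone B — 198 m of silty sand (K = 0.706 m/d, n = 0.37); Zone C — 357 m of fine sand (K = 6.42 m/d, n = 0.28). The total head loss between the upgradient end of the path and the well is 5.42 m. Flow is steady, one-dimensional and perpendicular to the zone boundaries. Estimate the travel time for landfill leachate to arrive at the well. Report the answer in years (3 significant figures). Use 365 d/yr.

454 years

Continuity: the same q passes through each zone, so ΔH = q·Σ(L_j/K_j) — the zones act as resistances in series.
Σ(L/K) = 623/0.306 + 198/0.706 + 357/6.42 = 2036 + 280.5 + 55.61 = 2372 d
q = ΔH / Σ(L/K) = 5.42 / 2372 = 0.002285 m/d (same in every zone)
Zone A: v = q/n = 0.002285/0.33 = 0.006924 m/d → t_A = 623/0.006924 = 89970 d
Zone B: v = q/n = 0.002285/0.37 = 0.006176 m/d → t_B = 198/0.006176 = 32060 d
Zone C: v = q/n = 0.002285/0.28 = 0.008161 m/d → t_C = 357/0.008161 = 43750 d
Total t = 89970 + 32060 + 43750 = 165800 d
   = 165800 / 365 = 454 yr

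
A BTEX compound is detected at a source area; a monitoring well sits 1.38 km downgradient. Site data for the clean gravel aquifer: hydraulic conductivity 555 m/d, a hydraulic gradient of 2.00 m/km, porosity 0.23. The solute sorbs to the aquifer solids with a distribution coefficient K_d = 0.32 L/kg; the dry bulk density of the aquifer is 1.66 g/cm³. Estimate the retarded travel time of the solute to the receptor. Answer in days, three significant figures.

Specific discharge q = 555 × 0.0020 = 1.110 m/d
Seepage velocity v = q / n = 1.110 / 0.23 = 4.826 m/d
Retardation R = 1 + ρ_b·K_d/n = 1 + 1.66×0.32/0.23 = 3.310
Contaminant velocity v_c = v/R = 4.826/3.310 = 1.458 m/d
L = 1.38 km = 1380 m
t = L/v_c = 1380/1.458 = 946.4 d

946 days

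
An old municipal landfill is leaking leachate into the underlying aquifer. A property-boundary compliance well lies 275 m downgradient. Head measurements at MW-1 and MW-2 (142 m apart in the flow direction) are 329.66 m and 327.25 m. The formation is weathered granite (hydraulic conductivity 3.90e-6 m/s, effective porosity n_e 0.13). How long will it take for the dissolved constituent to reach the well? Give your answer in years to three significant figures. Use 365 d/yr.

17.1 years

Hydraulic gradient i = (329.66 − 327.25) / 142 = 2.41 / 142 = 0.01697
K = 3.90e-6 m/s × 86400 s/d = 0.3370 m/d
Darcy flux q = K·i = 0.3370 × 0.01697 = 0.005719 m/d
Average linear velocity = 0.005719 / 0.13 = 0.04399 m/d
t = L / v = 275 / 0.04399 = 6251 d
   = 6251 / 365 = 17.1 yr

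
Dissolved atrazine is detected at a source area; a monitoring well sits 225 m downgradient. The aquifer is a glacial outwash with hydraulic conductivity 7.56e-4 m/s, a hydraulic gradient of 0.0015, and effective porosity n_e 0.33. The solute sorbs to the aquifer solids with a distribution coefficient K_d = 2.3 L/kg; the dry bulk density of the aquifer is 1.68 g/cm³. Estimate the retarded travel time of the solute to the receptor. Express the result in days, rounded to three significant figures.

9630 days

K = 7.56e-4 m/s × 86400 s/d = 65.32 m/d
Specific discharge q = 65.32 × 0.0015 = 0.09798 m/d
Average linear velocity = 0.09798 / 0.33 = 0.2969 m/d
Retardation R = 1 + ρ_b·K_d/n = 1 + 1.68×2.3/0.33 = 12.71
Contaminant velocity v_c = v/R = 0.2969/12.71 = 0.02336 m/d
t = L/v_c = 225/0.02336 = 9631 d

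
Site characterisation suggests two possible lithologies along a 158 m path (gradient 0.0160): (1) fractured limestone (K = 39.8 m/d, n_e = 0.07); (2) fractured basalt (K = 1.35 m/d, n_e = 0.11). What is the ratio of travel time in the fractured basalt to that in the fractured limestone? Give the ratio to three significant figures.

46.3

Unit 1 (fractured limestone): v = 39.8×0.016/0.07 = 9.097 m/d, t = 158/9.097 = 17.37 d
Unit 2 (fractured basalt): v = 1.35×0.016/0.11 = 0.1964 m/d, t = 158/0.1964 = 804.6 d
t(fractured basalt) / t(fractured limestone) = 804.6/17.37 = 46.3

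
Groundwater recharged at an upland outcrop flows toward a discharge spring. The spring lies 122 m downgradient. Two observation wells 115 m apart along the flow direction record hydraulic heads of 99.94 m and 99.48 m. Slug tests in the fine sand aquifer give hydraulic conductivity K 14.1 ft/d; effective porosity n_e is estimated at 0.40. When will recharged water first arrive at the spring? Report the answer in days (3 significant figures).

Hydraulic gradient i = (99.94 − 99.48) / 115 = 0.46 / 115 = 0.004000
K = 14.1 ft/d × 0.3048 = 4.298 m/d
Specific discharge q = 4.298 × 0.004000 = 0.01719 m/d
v = Ki/n = 4.298·0.004000/0.40 = 0.04298 m/d
t = L / v = 122 / 0.04298 = 2839 d

2840 days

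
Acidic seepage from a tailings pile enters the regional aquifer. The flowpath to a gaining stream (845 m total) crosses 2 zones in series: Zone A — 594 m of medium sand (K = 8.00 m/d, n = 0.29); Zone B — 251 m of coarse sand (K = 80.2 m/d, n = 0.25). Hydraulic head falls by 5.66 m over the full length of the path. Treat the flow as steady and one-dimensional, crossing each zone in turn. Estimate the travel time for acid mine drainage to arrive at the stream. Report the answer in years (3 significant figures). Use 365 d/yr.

8.80 years

Continuity: the same q passes through each zone, so ΔH = q·Σ(L_j/K_j) — the zones act as resistances in series.
Σ(L/K) = 594/8.00 + 251/80.2 = 74.25 + 3.130 = 77.38 d
q = ΔH / Σ(L/K) = 5.66 / 77.38 = 0.07315 m/d (same in every zone)
Zone A: v = q/n = 0.07315/0.29 = 0.2522 m/d → t_A = 594/0.2522 = 2355 d
Zone B: v = q/n = 0.07315/0.25 = 0.2926 m/d → t_B = 251/0.2926 = 857.9 d
Total t = 2355 + 857.9 = 3213 d
   = 3213 / 365 = 8.80 yr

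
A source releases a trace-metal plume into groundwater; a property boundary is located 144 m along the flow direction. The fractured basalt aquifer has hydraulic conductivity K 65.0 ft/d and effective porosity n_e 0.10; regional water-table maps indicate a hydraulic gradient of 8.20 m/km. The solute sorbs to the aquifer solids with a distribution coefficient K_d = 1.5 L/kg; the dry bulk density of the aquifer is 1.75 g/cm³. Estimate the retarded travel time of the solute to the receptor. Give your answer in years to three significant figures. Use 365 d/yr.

6.62 years

K = 65.0 ft/d × 0.3048 = 19.81 m/d
Specific discharge q = 19.81 × 0.0082 = 0.1625 m/d
Seepage velocity v = q / n = 0.1625 / 0.10 = 1.625 m/d
Retardation R = 1 + ρ_b·K_d/n = 1 + 1.75×1.5/0.10 = 27.25
Contaminant velocity v_c = v/R = 1.625/27.25 = 0.05962 m/d
t = L/v_c = 144/0.05962 = 2415 d
   = 2415/365 = 6.62 yr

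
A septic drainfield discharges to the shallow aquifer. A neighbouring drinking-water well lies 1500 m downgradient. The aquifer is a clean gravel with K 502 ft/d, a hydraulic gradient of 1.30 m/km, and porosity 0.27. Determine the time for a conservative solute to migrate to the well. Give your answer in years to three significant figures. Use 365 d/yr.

K = 502 ft/d × 0.3048 = 153.0 m/d
Specific discharge q = 153.0 × 0.0013 = 0.1989 m/d
Average linear velocity = 0.1989 / 0.27 = 0.7367 m/d
t = L / v = 1500 / 0.7367 = 2036 d
   = 2036 / 365 = 5.58 yr

5.58 years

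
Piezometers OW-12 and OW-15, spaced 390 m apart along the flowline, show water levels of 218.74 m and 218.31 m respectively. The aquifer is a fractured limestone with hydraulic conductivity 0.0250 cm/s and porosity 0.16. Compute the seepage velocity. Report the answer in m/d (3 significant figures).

Hydraulic gradient i = (218.74 − 218.31) / 390 = 0.43 / 390 = 0.001103
K = 0.0250 cm/s × 864 = 21.60 m/d
q = Ki = 21.60 × 0.001103 = 0.02382 m/d
Average linear velocity = 0.02382 / 0.16 = 0.1488 m/d

0.149 m/d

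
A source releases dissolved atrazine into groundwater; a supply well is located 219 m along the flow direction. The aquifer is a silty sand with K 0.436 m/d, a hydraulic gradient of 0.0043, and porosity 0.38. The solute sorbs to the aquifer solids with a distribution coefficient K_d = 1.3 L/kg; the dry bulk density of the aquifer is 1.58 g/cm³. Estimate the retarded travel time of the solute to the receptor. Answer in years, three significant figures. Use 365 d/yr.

q = Ki = 0.436 × 0.0043 = 0.001875 m/d
v_s = q/n_e = 0.001875/0.38 = 0.004934 m/d
Retardation R = 1 + ρ_b·K_d/n = 1 + 1.58×1.3/0.38 = 6.405
Contaminant velocity v_c = v/R = 0.004934/6.405 = 7.703e-4 m/d
t = L/v_c = 219/7.703e-4 = 284300 d
   = 284300/365 = 779 yr

779 years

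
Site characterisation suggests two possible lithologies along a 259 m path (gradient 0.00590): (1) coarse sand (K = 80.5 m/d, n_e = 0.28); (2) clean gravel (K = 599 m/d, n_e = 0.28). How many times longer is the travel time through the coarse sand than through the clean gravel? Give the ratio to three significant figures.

Unit 1 (coarse sand): v = 80.5×0.0059/0.28 = 1.696 m/d, t = 259/1.696 = 152.7 d
Unit 2 (clean gravel): v = 599×0.0059/0.28 = 12.62 m/d, t = 259/12.62 = 20.52 d
t(coarse sand) / t(clean gravel) = 152.7/20.52 = 7.44

7.44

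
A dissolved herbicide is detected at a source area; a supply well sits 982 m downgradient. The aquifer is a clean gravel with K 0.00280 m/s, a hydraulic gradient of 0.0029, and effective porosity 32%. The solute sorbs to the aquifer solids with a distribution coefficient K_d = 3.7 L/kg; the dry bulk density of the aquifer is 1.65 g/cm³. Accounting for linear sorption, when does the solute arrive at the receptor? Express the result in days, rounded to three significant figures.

8990 days

K = 0.00280 m/s × 86400 s/d = 241.9 m/d
q = Ki = 241.9 × 0.0029 = 0.7016 m/d
v = Ki/n = 241.9·0.0029/0.32 = 2.192 m/d
Retardation R = 1 + ρ_b·K_d/n = 1 + 1.65×3.7/0.32 = 20.08
Contaminant velocity v_c = v/R = 2.192/20.08 = 0.1092 m/d
t = L/v_c = 982/0.1092 = 8993 d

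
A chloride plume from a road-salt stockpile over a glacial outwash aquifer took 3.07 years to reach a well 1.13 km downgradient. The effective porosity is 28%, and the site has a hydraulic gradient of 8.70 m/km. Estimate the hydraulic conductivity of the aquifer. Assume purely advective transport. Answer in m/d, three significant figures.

t = 3.07 years = 1121 d
L = 1.13 km = 1130 m
v = L / t = 1130 / 1121 = 1.008 m/d
K = v · n / i = 1.008 × 0.28 / 0.0087 = 32.5 m/d

32.5 m/d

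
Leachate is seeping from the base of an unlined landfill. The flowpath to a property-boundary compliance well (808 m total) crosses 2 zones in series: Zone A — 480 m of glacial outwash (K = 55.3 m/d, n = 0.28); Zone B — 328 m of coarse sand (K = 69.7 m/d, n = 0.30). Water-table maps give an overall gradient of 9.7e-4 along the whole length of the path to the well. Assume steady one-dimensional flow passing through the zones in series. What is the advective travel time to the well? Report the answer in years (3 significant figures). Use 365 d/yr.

For zones in series the flux q is common to all zones; the equivalent conductivity is the harmonic (thickness-weighted) mean, K_eq = L_total / Σ(L_j/K_j).
Σ(L/K) = 480/55.3 + 328/69.7 = 8.680 + 4.706 = 13.39 d
K_eq = L_total / Σ(L/K) = 808 / 13.39 = 60.36 m/d
q = K_eq · i = 60.36 × 9.7e-4 = 0.05855 m/d (same in every zone)
Zone A: v = q/n = 0.05855/0.28 = 0.2091 m/d → t_A = 480/0.2091 = 2295 d
Zone B: v = q/n = 0.05855/0.30 = 0.1952 m/d → t_B = 328/0.1952 = 1681 d
Total t = 2295 + 1681 = 3976 d
   = 3976 / 365 = 10.9 yr

10.9 years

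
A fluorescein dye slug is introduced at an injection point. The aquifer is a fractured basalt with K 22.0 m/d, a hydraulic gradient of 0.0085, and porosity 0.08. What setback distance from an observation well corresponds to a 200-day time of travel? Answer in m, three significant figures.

468 m

Darcy flux q = K·i = 22.0 × 0.0085 = 0.1870 m/d
v_s = q/n_e = 0.1870/0.08 = 2.338 m/d
L = v × T = 2.338 × 200 = 467.5 m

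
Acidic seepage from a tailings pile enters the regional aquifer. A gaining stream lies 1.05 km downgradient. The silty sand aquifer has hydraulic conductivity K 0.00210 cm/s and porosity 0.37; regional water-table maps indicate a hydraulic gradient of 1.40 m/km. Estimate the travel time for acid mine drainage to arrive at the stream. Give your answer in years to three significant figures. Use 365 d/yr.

K = 0.00210 cm/s × 864 = 1.814 m/d
q = Ki = 1.814 × 0.0014 = 0.002540 m/d
v_s = q/n_e = 0.002540/0.37 = 0.006865 m/d
L = 1.05 km = 1050 m
t = L / v = 1050 / 0.006865 = 152900 d
   = 152900 / 365 = 419 yr

419 years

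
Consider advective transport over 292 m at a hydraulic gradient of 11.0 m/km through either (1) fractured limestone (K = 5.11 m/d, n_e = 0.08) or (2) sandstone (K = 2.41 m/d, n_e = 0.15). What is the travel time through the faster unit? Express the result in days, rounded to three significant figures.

Unit 1 (fractured limestone): v = 5.11×0.011/0.08 = 0.7026 m/d, t = 292/0.7026 = 415.6 d
Unit 2 (sandstone): v = 2.41×0.011/0.15 = 0.1767 m/d, t = 292/0.1767 = 1652 d
Faster unit: t = 416 d

416 days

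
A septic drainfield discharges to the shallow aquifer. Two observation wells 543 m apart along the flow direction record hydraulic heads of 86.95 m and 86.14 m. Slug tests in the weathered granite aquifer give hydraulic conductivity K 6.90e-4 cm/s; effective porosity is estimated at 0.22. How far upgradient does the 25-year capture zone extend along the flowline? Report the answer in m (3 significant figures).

Hydraulic gradient i = (86.95 − 86.14) / 543 = 0.81 / 543 = 0.001492
K = 6.90e-4 cm/s × 864 = 0.5962 m/d
Specific discharge q = 0.5962 × 0.001492 = 8.893e-4 m/d
v = Ki/n = 0.5962·0.001492/0.22 = 0.004042 m/d
T = 25 yr × 365 = 9125 d
L = v × T = 0.004042 × 9125 = 36.89 m

36.9 m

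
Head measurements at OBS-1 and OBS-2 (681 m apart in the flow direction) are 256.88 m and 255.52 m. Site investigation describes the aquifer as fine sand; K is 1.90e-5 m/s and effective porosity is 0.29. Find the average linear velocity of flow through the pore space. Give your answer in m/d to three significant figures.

0.0113 m/d

Hydraulic gradient i = (256.88 − 255.52) / 681 = 1.36 / 681 = 0.001997
K = 1.90e-5 m/s × 86400 s/d = 1.642 m/d
q = Ki = 1.642 × 0.001997 = 0.003278 m/d
Average linear velocity = 0.003278 / 0.29 = 0.01130 m/d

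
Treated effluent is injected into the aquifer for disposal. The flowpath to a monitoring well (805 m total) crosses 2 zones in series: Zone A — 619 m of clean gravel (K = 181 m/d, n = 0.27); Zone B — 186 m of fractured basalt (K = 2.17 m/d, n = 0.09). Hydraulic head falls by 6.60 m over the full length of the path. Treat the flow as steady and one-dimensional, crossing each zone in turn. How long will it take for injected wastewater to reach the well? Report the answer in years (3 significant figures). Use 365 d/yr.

Continuity: the same q passes through each zone, so ΔH = q·Σ(L_j/K_j) — the zones act as resistances in series.
Σ(L/K) = 619/181 + 186/2.17 = 3.420 + 85.71 = 89.13 d
q = ΔH / Σ(L/K) = 6.60 / 89.13 = 0.07405 m/d (same in every zone)
Zone A: v = q/n = 0.07405/0.27 = 0.2742 m/d → t_A = 619/0.2742 = 2257 d
Zone B: v = q/n = 0.07405/0.09 = 0.8227 m/d → t_B = 186/0.8227 = 226.1 d
Total t = 2257 + 226.1 = 2483 d
   = 2483 / 365 = 6.80 yr

6.80 years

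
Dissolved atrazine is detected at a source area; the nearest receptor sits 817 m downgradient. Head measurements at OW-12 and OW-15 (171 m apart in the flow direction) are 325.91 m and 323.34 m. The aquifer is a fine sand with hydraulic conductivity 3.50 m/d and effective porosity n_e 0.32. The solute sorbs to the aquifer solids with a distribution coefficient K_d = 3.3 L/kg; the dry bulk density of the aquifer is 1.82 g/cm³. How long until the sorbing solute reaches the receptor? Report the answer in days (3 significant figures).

Hydraulic gradient i = (325.91 − 323.34) / 171 = 2.57 / 171 = 0.01503
Specific discharge q = 3.50 × 0.01503 = 0.05260 m/d
Seepage velocity v = q / n = 0.05260 / 0.32 = 0.1644 m/d
Retardation R = 1 + ρ_b·K_d/n = 1 + 1.82×3.3/0.32 = 19.77
Contaminant velocity v_c = v/R = 0.1644/19.77 = 0.008315 m/d
t = L/v_c = 817/0.008315 = 98250 d

98300 days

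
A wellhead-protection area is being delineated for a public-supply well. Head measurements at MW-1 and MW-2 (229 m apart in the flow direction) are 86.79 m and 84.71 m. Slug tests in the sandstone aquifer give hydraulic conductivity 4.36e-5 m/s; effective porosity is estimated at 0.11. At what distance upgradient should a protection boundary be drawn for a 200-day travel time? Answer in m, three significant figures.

62.2 m

Hydraulic gradient i = (86.79 − 84.71) / 229 = 2.08 / 229 = 0.009083
K = 4.36e-5 m/s × 86400 s/d = 3.767 m/d
Specific discharge q = 3.767 × 0.009083 = 0.03422 m/d
v_s = q/n_e = 0.03422/0.11 = 0.3111 m/d
L = v × T = 0.3111 × 200 = 62.21 m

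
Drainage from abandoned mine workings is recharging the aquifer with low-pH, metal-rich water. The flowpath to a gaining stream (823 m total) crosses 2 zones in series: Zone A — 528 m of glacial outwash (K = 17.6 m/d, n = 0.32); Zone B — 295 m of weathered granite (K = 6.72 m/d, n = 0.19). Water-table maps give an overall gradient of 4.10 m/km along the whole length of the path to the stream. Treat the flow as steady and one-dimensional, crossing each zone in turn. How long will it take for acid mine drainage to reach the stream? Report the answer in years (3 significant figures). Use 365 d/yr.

Continuity: the same q passes through each zone, so ΔH = q·Σ(L_j/K_j) — the zones act as resistances in series.
Σ(L/K) = 528/17.6 + 295/6.72 = 30.00 + 43.90 = 73.90 d
K_eq = L_total / Σ(L/K) = 823 / 73.90 = 11.14 m/d
q = K_eq · i = 11.14 × 0.0041 = 0.04566 m/d (same in every zone)
Zone A: v = q/n = 0.04566/0.32 = 0.1427 m/d → t_A = 528/0.1427 = 3700 d
Zone B: v = q/n = 0.04566/0.19 = 0.2403 m/d → t_B = 295/0.2403 = 1228 d
Total t = 3700 + 1228 = 4928 d
   = 4928 / 365 = 13.5 yr

13.5 years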